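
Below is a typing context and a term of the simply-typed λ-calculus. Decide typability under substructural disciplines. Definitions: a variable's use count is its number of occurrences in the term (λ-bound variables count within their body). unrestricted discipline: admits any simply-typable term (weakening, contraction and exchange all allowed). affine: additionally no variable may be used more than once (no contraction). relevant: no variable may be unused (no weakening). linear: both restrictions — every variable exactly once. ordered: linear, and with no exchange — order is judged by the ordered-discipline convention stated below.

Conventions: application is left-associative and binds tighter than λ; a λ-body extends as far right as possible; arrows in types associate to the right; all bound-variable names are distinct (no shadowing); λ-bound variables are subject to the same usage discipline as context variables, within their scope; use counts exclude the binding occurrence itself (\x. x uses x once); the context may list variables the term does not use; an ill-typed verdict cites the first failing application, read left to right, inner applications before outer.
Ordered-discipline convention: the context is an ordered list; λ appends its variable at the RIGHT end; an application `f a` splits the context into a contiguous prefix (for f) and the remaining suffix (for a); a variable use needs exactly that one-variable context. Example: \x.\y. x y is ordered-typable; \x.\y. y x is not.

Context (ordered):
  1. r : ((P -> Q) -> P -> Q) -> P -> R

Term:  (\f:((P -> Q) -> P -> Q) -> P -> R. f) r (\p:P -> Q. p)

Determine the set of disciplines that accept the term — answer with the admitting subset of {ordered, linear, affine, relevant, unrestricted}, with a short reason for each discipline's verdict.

accepted by: ordered, linear, affine, relevant, unrestricted
use counts: r: 1; f (λ-bound): 1; p (λ-bound): 1
use order (left to right): f, r, p
typing: ✓ — P -> R
ordered ✓ (single-use (r, f, p), ordered derivation ok)
linear ✓ (each of r, f, p used exactly once)
affine ✓ (no duplicate uses among r, f, p)
relevant ✓ (at least one use each (r, f, p))
unrestricted ✓ (type-checks (P -> R) and nothing is barred)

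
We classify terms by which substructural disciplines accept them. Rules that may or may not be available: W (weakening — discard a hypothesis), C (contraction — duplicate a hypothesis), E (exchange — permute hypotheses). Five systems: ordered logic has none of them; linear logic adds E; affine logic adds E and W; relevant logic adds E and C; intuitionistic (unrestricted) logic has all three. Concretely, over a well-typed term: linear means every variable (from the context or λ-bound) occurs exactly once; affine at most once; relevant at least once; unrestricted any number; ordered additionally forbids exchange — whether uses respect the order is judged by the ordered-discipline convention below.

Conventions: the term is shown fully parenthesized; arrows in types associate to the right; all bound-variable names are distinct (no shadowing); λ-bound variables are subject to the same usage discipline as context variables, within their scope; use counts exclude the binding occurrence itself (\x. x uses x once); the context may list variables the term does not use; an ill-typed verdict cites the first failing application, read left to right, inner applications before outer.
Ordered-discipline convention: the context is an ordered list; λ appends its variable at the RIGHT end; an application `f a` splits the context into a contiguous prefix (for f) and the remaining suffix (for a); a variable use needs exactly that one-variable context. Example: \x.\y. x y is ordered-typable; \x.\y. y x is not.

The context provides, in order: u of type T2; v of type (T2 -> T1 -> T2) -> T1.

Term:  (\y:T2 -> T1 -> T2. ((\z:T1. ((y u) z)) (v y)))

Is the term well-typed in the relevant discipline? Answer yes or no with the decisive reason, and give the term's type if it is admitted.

yes — none of u, v, y, z goes unused; term : (T2 -> T1 -> T2) -> T2
counts: u=1; v=1; y (λ-bound)=2; z (λ-bound)=1
use order (left to right): y, u, z, v, y
typing: well-typed at (T2 -> T1 -> T2) -> T2
across the five disciplines: ordered ✗ | linear ✗ | affine ✗ | relevant ✓ | unrestricted ✓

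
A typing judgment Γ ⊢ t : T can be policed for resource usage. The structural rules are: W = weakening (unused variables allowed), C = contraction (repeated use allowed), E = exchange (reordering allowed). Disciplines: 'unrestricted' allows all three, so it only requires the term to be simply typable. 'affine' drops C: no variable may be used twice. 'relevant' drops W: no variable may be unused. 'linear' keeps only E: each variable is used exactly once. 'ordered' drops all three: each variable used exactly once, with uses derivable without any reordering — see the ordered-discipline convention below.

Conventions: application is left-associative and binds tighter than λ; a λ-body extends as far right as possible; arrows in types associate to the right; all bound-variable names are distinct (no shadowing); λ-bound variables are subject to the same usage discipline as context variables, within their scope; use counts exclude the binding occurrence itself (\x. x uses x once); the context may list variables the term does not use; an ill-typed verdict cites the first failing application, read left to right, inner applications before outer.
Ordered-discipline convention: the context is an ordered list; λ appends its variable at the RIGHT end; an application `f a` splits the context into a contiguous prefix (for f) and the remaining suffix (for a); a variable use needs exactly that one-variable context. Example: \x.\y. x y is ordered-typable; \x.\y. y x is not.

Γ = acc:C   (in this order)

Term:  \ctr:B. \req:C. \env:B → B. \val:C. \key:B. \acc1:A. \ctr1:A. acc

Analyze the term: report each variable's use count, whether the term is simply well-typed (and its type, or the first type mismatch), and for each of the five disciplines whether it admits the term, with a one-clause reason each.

use counts: acc ×1; ctr (bound) ×0; req (bound) ×0; env (bound) ×0; val (bound) ×0; key (bound) ×0; acc1 (bound) ×0; ctr1 (bound) ×0
left-to-right use order: acc
typing: well-typed at B → C → (B → B) → C → B → A → A → C
ordered ✗ (ctr, req, env, val, key, acc1, ctr1 never used (weakening))
linear ✗ (ctr, req, env, val, key, acc1, ctr1 never used (weakening))
affine ✓ (no duplicate uses among acc, ctr, req, env, val, key, acc1, ctr1)
relevant ✗ (ctr, req, env, val, key, acc1, ctr1 never used (weakening))
unrestricted ✓ (simply typable at B → C → (B → B) → C → B → A → A → C; W, C, E all held)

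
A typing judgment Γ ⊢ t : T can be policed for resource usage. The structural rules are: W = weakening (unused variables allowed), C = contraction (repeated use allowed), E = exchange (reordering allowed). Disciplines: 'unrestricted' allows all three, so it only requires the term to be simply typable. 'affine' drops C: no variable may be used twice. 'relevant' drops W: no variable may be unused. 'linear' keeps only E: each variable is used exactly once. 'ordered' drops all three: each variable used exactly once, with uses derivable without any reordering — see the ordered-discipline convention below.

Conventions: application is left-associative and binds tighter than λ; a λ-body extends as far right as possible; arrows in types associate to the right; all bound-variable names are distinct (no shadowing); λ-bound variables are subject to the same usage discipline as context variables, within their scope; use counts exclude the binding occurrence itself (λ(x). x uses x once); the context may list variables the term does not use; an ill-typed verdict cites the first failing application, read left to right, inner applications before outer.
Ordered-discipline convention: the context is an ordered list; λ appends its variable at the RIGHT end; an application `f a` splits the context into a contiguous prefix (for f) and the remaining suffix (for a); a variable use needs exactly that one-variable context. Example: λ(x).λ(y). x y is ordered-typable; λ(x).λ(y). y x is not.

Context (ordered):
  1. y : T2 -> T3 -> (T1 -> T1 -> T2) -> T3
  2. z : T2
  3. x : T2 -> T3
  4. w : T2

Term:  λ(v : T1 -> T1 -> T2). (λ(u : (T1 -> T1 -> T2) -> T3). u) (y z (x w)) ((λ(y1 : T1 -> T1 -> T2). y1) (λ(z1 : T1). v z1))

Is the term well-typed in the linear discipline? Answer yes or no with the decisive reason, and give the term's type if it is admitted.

yes — y, z, x, w, v, u, y1, z1: one use apiece; term : (T1 -> T1 -> T2) -> T3
counts: y=1; z=1; x=1; w=1; v [bound]=1; u [bound]=1; y1 [bound]=1; z1 [bound]=1
use order (left to right): u, y, z, x, w, y1, v, z1
typing: ✓ — (T1 -> T1 -> T2) -> T3
per-discipline verdicts: ordered ✓; linear ✓; affine ✓; relevant ✓; unrestricted ✓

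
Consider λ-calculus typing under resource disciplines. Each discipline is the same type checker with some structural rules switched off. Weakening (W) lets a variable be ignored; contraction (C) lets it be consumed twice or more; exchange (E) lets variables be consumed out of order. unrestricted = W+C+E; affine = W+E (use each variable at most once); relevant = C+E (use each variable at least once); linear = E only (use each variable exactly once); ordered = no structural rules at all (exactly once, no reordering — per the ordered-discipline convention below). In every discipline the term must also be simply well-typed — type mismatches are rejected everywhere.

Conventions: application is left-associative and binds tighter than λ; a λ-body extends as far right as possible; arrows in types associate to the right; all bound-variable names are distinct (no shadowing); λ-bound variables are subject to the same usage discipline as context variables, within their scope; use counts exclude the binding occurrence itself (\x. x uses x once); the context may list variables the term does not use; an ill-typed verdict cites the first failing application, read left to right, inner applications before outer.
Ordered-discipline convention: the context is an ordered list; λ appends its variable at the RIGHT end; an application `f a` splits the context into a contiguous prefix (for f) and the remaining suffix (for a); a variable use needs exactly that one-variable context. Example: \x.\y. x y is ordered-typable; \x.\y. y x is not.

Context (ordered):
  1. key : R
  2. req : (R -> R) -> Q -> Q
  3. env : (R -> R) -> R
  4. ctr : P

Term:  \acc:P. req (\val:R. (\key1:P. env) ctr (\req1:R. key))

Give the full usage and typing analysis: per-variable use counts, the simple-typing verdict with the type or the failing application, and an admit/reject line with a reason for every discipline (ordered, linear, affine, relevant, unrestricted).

variable uses: key: 1×; req: 1×; env: 1×; ctr: 1×; acc [bound]: 0×; val [bound]: 0×; key1 [bound]: 0×; req1 [bound]: 0×
order of uses: req, env, ctr, key
typing: well-typed at P -> Q -> Q
ordered: ✗ — acc, val, key1, req1 left unused
linear: ✗ — acc, val, key1, req1 left unused
affine: ✓ — no duplicate uses among key, req, env, ctr, acc, val, key1, req1
relevant: ✗ — acc, val, key1, req1 left unused
unrestricted: ✓ — well-typed at P -> Q -> Q; no restrictions here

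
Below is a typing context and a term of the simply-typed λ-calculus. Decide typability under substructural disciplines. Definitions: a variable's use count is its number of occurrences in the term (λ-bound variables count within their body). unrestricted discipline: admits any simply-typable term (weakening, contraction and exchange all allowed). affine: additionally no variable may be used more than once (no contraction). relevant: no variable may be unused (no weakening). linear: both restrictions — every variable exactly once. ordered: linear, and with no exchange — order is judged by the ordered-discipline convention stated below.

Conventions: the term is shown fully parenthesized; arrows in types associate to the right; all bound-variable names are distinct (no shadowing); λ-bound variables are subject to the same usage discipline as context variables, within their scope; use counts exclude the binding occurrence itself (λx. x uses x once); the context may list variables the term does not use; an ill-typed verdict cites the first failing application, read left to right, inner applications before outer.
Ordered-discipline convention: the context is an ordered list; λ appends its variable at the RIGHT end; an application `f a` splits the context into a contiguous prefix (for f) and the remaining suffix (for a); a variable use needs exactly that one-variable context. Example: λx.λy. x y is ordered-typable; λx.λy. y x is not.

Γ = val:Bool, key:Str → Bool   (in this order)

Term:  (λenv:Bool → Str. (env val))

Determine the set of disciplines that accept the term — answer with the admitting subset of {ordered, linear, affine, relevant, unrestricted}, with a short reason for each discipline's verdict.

admitting disciplines: affine, unrestricted
usage: val ×1; key ×0; env [bound] ×1
use order (left to right): env, val
typing: well-typed — term : (Bool → Str) → Str
ordered: ✗, unused: key — weakening required
linear: ✗, unused: key — weakening required
affine: ✓, none of val, key, env used more than once
relevant: ✗, unused: key — weakening required
unrestricted: ✓, simply typable at (Bool → Str) → Str; W, C, E all held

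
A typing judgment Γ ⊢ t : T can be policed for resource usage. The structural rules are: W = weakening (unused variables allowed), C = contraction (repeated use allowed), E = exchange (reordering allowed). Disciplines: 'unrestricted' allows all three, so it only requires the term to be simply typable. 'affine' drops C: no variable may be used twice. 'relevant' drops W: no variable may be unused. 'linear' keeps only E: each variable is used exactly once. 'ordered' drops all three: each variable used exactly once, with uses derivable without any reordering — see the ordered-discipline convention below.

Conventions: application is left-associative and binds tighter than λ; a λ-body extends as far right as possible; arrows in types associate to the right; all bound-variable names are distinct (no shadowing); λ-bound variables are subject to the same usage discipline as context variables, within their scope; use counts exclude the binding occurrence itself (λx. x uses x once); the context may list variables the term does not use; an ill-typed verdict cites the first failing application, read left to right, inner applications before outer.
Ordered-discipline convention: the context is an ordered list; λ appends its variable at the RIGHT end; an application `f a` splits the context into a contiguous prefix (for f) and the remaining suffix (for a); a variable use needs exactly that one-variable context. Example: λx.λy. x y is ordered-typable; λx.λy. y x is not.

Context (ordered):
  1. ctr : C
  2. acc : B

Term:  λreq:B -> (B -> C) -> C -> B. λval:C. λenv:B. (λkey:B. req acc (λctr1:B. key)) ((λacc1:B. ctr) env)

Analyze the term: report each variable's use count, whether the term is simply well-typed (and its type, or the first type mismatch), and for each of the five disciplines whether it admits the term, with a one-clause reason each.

usage: ctr ×1, acc ×1, req [bound] ×1, val [bound] ×0, env [bound] ×1, key [bound] ×1, ctr1 [bound] ×0, acc1 [bound] ×0
uses in reading order: req, acc, key, ctr, env
typing: ill-typed: an application expects B -> C but receives B -> B
ordered: ✗ — a type mismatch blocks all five
linear: ✗ — the type mismatch rejects it
affine: ✗ — not simply typable
relevant: ✗ — fails simple typing
unrestricted: ✗ — a type mismatch blocks all five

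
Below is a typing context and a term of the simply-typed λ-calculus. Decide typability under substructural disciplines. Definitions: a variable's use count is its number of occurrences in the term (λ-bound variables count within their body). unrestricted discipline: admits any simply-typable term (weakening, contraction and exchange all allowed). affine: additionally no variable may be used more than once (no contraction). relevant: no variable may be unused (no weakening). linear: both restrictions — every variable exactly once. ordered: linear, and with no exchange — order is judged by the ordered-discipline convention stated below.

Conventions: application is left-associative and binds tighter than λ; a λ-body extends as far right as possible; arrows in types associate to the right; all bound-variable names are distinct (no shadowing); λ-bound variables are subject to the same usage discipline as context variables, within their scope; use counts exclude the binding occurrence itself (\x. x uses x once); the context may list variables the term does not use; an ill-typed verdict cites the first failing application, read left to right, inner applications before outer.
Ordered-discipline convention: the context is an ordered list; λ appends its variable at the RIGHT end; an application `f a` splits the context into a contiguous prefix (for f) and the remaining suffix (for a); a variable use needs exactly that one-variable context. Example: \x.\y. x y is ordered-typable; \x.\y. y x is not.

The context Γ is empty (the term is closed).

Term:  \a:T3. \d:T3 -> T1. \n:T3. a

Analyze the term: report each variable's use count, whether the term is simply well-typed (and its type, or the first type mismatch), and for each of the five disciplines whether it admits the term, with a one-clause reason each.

usage: a [bound]: 1; d [bound]: 0; n [bound]: 0
left-to-right use order: a
typing: well-typed at T3 -> (T3 -> T1) -> T3 -> T3
ordered: ✗ — needs weakening: d, n unused
linear: ✗ — needs weakening: d, n unused
affine: ✓ — none of a, d, n used more than once
relevant: ✗ — needs weakening: d, n unused
unrestricted: ✓ — simply typable at T3 -> (T3 -> T1) -> T3 -> T3; W, C, E all held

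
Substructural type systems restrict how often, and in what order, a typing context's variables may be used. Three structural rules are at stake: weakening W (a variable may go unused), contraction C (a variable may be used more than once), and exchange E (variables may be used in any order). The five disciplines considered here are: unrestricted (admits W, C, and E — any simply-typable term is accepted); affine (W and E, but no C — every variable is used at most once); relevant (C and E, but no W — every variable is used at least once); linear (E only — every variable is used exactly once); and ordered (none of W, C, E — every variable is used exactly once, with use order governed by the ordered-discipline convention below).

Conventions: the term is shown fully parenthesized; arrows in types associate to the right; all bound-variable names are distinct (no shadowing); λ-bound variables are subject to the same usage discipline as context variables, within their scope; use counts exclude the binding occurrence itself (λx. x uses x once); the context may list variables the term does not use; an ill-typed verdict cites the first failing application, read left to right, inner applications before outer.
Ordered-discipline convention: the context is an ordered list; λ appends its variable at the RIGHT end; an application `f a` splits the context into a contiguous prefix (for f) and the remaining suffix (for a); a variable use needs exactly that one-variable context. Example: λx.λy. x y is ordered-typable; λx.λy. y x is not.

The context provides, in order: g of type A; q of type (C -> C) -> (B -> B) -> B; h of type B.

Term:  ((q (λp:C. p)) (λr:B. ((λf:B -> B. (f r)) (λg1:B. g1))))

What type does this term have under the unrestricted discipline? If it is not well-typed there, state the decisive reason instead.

term : B
variable uses: g ×0; q ×1; h ×0; p [bound] ×1; r [bound] ×1; f [bound] ×1; g1 [bound] ×1
left-to-right use order: q, p, f, r, g1
typing: well-typed at B
per-discipline verdicts: ordered ✗ | linear ✗ | affine ✓ | relevant ✗ | unrestricted ✓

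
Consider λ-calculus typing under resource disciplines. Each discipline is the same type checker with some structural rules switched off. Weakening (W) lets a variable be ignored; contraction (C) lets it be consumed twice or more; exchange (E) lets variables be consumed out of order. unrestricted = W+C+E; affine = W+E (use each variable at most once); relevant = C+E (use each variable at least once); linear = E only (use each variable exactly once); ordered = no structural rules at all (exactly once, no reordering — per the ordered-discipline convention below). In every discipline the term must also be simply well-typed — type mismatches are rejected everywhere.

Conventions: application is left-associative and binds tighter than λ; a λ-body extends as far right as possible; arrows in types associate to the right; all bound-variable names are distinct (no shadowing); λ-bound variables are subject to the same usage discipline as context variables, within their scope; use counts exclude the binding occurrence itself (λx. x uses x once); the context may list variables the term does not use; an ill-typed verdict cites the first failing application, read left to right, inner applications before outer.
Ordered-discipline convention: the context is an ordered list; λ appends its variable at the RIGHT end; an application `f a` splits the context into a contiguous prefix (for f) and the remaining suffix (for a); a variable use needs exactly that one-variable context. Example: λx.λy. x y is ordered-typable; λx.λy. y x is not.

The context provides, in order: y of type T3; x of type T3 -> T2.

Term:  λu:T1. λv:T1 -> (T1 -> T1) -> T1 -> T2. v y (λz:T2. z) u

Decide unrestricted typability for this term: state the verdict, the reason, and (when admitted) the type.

no — fails simple typing
usage: y ×1; x ×0; u [bound] ×1; v [bound] ×1; z [bound] ×1
left-to-right use order: v, y, z, u
typing: ill-typed: argument of type T3 where T1 is required
per-discipline verdicts: ordered ✗ · linear ✗ · affine ✗ · relevant ✗ · unrestricted ✗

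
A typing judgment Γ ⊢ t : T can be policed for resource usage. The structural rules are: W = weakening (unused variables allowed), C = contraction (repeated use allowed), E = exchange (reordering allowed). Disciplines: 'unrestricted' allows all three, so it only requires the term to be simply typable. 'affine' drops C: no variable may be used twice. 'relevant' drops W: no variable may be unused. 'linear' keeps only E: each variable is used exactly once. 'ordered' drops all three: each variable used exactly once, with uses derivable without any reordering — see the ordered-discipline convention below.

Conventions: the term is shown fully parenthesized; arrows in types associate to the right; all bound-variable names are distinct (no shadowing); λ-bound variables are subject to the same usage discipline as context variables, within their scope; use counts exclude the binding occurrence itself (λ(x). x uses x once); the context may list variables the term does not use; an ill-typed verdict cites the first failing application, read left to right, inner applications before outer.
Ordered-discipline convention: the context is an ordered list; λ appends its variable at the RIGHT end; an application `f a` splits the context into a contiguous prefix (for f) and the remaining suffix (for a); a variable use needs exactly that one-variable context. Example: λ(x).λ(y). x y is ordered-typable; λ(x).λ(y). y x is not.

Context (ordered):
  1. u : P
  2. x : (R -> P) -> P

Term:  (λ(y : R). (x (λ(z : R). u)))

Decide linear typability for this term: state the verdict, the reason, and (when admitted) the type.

no — needs weakening: y, z unused
use counts: u ×1, x ×1, y [bound] ×0, z [bound] ×0
uses in reading order: x, u
typing: well-typed at R -> P
all disciplines: ordered ✗ · linear ✗ · affine ✓ · relevant ✗ · unrestricted ✓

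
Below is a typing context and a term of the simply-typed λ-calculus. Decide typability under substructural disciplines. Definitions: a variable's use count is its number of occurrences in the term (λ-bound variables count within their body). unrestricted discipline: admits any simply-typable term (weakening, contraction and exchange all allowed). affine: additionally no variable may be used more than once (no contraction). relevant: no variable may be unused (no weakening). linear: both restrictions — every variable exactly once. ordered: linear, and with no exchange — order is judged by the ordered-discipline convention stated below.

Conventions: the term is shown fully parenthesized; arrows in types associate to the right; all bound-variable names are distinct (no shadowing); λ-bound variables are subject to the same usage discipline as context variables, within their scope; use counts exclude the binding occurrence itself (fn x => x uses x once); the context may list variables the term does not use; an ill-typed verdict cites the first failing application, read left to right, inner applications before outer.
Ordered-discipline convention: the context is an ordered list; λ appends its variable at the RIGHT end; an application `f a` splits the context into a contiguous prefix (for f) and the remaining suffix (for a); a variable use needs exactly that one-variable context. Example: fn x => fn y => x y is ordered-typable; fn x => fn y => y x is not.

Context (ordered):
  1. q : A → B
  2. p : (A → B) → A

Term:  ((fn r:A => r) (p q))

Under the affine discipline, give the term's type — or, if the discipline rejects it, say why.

term : A
use counts: q: 1×; p: 1×; r [bound]: 1×
left-to-right use order: r, p, q
typing: the term checks, with type A
all disciplines: ordered ✗ · linear ✓ · affine ✓ · relevant ✓ · unrestricted ✓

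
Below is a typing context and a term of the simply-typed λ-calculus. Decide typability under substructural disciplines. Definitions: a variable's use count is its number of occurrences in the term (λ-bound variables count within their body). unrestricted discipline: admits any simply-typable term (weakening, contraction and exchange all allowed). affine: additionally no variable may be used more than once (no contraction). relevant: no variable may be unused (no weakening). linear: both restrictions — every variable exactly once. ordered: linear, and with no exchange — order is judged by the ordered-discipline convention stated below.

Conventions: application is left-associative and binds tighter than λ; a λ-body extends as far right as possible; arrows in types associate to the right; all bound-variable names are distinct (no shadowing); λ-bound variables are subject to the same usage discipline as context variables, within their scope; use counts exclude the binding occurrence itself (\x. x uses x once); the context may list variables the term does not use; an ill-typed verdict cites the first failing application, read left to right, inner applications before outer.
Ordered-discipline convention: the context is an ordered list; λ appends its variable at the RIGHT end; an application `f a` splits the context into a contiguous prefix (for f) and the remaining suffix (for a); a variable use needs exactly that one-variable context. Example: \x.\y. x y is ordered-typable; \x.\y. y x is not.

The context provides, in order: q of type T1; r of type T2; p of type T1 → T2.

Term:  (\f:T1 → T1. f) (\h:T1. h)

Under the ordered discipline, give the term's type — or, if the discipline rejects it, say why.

not well-typed under ordered — needs weakening: q, r, p unused
usage: q: 0, r: 0, p: 0, f [bound]: 1, h [bound]: 1
order of uses: f, h
typing: ✓ — T1 → T1
summary: ordered ✗; linear ✗; affine ✓; relevant ✗; unrestricted ✓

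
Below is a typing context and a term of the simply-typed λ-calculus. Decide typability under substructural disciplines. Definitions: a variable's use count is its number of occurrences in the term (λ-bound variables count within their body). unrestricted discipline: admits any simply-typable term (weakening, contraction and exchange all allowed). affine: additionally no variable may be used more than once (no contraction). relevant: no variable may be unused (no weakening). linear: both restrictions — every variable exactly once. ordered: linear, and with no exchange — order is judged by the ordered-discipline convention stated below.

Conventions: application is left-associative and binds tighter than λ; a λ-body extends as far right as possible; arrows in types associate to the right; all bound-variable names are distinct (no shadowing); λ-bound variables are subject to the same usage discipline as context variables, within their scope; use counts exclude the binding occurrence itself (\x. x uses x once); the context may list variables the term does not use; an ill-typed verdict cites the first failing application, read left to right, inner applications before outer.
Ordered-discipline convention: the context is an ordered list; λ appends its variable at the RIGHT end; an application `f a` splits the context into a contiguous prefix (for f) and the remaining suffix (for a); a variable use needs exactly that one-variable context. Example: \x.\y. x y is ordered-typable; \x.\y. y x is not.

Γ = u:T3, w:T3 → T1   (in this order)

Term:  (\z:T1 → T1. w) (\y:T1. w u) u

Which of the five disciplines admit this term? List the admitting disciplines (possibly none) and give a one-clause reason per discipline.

admitted by: unrestricted
counts: u ×2, w ×2, z [bound] ×0, y [bound] ×0
use order (left to right): w, w, u, u
typing: well-typed at T1
ordered: ✗, uses contraction: u ×2, w ×2; z, y never used (weakening)
linear: ✗, uses contraction: u ×2, w ×2; z, y never used (weakening)
affine: ✗, uses contraction: u ×2, w ×2
relevant: ✗, z, y never used (weakening)
unrestricted: ✓, simply typable at T1; W, C, E all held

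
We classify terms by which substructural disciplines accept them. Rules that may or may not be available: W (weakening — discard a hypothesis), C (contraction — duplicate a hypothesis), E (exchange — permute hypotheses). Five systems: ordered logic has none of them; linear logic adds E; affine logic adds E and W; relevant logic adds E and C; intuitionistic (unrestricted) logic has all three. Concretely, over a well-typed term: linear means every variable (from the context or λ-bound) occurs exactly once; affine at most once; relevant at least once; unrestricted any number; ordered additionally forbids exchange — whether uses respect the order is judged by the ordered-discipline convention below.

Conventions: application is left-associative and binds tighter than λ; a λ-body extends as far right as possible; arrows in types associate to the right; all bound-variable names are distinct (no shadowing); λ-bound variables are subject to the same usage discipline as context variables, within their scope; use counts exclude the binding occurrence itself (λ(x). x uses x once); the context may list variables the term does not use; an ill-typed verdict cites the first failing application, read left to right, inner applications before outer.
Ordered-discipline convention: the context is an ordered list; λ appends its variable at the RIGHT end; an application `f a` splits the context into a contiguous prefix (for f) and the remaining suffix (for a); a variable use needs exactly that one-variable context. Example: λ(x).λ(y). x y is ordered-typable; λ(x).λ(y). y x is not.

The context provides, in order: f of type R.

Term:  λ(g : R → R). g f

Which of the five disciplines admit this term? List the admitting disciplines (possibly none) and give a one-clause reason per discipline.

admitted in: linear, affine, relevant, unrestricted
counts: f: 1×, g (bound): 1×
use order (left to right): g, f
typing: well-typed at (R → R) → R
ordered ✗ (no ordered split (uses run g, f))
linear ✓ (each of f, g used exactly once)
affine ✓ (none of f, g used more than once)
relevant ✓ (f, g: all used, weakening unneeded)
unrestricted ✓ (well-typed at (R → R) → R; no restrictions here)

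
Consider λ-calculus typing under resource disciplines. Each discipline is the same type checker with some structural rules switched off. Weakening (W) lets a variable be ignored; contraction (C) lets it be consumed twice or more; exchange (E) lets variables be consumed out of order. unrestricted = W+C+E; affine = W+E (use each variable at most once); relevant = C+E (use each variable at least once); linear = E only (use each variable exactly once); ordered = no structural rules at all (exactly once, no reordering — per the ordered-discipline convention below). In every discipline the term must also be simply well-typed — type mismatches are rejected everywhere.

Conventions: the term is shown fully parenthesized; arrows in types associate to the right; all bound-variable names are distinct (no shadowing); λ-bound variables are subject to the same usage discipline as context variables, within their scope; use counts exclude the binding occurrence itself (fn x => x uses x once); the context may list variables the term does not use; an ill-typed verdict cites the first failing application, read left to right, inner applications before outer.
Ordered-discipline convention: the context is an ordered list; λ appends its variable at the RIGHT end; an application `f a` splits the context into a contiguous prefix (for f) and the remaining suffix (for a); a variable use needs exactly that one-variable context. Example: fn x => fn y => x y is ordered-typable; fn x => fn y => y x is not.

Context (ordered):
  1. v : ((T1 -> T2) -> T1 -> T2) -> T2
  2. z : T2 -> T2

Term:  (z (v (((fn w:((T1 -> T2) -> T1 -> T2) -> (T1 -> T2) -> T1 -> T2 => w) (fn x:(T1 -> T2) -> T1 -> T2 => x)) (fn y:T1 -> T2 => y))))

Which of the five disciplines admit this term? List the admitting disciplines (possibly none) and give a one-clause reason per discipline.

admitting disciplines: linear, affine, relevant, unrestricted
use counts: v ×1, z ×1, w (bound) ×1, x (bound) ×1, y (bound) ×1
left-to-right use order: z, v, w, x, y
typing: well-typed — term : T2
ordered ✗ (no ordered split (uses run z, v, w, x, y))
linear ✓ (each of v, z, w, x, y used exactly once)
affine ✓ (v, z, w, x, y: no repeats, contraction unneeded)
relevant ✓ (at least one use each (v, z, w, x, y))
unrestricted ✓ (typability at T2 is all that's needed)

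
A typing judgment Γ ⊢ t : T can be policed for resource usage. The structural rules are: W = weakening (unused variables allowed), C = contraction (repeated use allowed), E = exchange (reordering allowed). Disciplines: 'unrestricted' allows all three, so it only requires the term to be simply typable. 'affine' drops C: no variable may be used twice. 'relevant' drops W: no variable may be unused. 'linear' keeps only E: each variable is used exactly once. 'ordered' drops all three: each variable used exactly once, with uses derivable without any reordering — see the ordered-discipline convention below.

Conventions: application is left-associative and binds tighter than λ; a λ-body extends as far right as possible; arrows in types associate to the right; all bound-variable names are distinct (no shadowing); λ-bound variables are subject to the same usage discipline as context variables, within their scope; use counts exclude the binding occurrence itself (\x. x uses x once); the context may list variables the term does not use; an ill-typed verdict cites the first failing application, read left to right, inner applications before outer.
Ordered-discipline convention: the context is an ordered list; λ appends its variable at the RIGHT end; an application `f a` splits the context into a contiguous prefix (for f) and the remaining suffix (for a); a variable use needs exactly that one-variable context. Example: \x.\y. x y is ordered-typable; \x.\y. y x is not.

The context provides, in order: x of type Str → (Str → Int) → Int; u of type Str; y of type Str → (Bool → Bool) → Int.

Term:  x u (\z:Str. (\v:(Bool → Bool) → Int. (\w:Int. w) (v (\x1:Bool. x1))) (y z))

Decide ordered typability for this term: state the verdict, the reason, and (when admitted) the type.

yes — single-use (x, u, y, z, v, w, x1), ordered derivation ok; term : Int
variable uses: x: 1×, u: 1×, y: 1×, z [bound]: 1×, v [bound]: 1×, w [bound]: 1×, x1 [bound]: 1×
uses in reading order: x, u, w, v, x1, y, z
typing: ✓ — Int
summary: ordered ✓, linear ✓, affine ✓, relevant ✓, unrestricted ✓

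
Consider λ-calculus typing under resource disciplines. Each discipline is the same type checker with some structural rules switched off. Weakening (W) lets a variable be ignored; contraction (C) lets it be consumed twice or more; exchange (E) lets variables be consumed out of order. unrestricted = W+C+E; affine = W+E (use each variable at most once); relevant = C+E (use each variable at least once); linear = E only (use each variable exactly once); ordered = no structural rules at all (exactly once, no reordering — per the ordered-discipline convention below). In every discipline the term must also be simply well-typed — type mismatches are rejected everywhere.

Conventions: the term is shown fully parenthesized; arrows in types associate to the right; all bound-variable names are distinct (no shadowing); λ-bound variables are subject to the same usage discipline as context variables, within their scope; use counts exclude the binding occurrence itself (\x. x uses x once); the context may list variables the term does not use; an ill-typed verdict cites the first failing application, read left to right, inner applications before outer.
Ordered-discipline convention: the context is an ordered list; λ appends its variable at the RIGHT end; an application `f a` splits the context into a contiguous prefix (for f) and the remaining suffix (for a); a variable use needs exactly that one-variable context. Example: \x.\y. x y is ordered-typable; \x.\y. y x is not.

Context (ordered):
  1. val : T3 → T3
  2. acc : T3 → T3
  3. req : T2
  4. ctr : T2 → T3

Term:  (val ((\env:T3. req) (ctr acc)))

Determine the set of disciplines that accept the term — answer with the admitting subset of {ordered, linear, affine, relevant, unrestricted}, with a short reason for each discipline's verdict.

admitted in: none
usage: val=1; acc=1; req=1; ctr=1; env (λ-bound)=0
left-to-right use order: val, req, ctr, acc
typing: ill-typed: a function awaiting T2 gets T3 → T3
ordered ✗ (not simply typable)
linear ✗ (fails simple typing)
affine ✗ (a type mismatch blocks all five)
relevant ✗ (the type mismatch rejects it)
unrestricted ✗ (not simply typable)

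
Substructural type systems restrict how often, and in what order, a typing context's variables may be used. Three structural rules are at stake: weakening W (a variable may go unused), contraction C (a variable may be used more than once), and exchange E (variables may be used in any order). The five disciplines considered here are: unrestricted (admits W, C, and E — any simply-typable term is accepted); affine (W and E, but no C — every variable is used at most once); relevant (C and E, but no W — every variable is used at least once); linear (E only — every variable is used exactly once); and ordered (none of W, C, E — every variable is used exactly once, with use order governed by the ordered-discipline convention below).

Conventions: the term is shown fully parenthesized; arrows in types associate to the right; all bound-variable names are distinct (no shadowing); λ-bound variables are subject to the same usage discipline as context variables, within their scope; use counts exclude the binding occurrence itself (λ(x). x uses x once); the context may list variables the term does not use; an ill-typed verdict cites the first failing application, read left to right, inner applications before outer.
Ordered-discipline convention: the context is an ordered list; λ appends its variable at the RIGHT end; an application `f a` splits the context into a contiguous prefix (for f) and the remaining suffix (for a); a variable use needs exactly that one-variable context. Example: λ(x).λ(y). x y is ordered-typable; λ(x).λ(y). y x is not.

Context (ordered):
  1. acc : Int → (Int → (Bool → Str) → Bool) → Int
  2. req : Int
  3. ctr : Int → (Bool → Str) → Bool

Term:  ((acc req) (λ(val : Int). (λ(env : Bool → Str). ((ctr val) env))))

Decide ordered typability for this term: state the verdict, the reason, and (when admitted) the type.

yes — acc, req, ctr, val, env: once each, no exchange needed; term : Int
variable uses: acc=1; req=1; ctr=1; val [bound]=1; env [bound]=1
use order (left to right): acc, req, ctr, val, env
typing: well-typed — term : Int
across the five disciplines: ordered ✓, linear ✓, affine ✓, relevant ✓, unrestricted ✓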